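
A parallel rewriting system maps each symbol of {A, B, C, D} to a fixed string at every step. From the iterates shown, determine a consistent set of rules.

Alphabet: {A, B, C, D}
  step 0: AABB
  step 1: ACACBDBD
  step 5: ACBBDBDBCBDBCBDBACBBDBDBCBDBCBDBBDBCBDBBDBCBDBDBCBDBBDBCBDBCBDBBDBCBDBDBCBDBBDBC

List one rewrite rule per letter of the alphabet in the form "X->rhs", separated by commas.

A->AC, B->BD, C->B, D->BC

  step 0 ⇒ step 1: AABB ⇒ AC·AC·BD·BD
    A ↦ AC
    B ↦ BD
    C ↦ B  (constrained at step 1)
    D ↦ BC  (constrained at step 1)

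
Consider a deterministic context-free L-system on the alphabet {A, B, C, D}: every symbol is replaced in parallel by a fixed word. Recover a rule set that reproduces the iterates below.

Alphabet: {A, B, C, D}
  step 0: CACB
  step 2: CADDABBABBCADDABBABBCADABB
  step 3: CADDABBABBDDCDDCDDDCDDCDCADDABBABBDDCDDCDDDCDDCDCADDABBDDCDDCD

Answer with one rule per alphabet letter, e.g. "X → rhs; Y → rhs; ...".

A->D, B->DCD, C->CAD, D->ABB

  step 2 ⇒ step 3: CADDABBABBCADDABBABBCADABB ⇒ CAD·D·ABB·ABB·D·DCD·DCD·D·DCD·DCD·CAD·D·ABB·ABB·D·DCD·DCD·D·DCD·DCD·CAD·D·ABB·D·DCD·DCD
    A ↦ D
    B ↦ DCD
    C ↦ CAD
    D ↦ ABB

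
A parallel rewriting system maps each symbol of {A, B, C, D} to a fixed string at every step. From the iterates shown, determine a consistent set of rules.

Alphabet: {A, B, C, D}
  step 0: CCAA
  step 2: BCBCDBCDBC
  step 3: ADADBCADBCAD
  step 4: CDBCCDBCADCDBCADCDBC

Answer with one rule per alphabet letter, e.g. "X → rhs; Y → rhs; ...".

  step 3 ⇒ step 4: ADADBCADBCAD ⇒ CD·BC·CD·BC·A·D·CD·BC·A·D·CD·BC
    A ↦ CD
    B ↦ A
    C ↦ D
    D ↦ BC

A->CD, B->A, C->D, D->BC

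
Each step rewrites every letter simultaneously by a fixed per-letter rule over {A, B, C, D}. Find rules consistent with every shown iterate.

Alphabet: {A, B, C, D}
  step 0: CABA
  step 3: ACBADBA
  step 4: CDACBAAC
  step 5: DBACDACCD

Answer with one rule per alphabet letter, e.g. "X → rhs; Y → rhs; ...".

  step 4 ⇒ step 5: CDACBAAC ⇒ D·BA·C·D·A·C·C·D
    A ↦ C
    B ↦ A
    C ↦ D
    D ↦ BA

A->C, B->A, C->D, D->BA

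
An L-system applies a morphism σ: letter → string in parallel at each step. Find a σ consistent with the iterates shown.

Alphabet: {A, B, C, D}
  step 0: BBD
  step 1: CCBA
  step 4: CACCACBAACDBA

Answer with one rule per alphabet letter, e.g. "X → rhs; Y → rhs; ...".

A->AC, B->C, C->D, D->BA

  step 0 ⇒ step 1: BBD ⇒ C·C·BA
    B ↦ C
    D ↦ BA
    A ↦ AC  (constrained at step 1)
    C ↦ D  (constrained at step 1)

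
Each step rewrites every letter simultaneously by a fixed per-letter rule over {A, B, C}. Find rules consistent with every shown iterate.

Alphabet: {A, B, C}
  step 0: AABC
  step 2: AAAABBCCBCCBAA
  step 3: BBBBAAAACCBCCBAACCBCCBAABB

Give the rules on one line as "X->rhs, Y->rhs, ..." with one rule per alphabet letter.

A->B, B->AA, C->CCB

  step 2 ⇒ step 3: AAAABBCCBCCBAA ⇒ B·B·B·B·AA·AA·CCB·CCB·AA·CCB·CCB·AA·B·B
    A ↦ B
    B ↦ AA
    C ↦ CCB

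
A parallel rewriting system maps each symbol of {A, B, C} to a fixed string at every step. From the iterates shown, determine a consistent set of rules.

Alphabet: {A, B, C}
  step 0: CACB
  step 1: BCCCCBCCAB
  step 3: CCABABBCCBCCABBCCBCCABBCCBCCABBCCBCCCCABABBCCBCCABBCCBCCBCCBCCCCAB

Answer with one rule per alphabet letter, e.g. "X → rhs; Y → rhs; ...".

  step 0 ⇒ step 1: CACB ⇒ BCC·CC·BCC·AB
    A ↦ CC
    B ↦ AB
    C ↦ BCC

A->CC, B->AB, C->BCC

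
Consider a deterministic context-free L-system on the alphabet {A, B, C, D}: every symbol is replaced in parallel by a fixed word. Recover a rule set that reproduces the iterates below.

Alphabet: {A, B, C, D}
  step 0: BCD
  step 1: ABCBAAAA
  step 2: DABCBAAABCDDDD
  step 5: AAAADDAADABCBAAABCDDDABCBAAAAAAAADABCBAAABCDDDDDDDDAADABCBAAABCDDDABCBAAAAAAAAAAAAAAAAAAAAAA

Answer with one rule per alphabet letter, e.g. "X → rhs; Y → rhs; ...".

A->D, B->ABC, C->BAA, D->AA

  step 1 ⇒ step 2: ABCBAAAA ⇒ D·ABC·BAA·ABC·D·D·D·D
    A ↦ D
    B ↦ ABC
    C ↦ BAA
  step 0 ⇒ step 1: BCD ⇒ ABC·BAA·AA
    D ↦ AA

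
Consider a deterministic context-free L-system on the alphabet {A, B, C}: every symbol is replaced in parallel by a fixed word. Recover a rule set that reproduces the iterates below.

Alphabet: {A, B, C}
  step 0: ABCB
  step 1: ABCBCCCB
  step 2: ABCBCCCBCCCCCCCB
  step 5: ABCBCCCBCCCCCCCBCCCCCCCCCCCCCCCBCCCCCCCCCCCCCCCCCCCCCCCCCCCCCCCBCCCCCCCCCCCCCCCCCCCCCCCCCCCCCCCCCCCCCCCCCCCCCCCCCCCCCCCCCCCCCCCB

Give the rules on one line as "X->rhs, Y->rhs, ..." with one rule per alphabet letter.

A->AB, B->CB, C->CC

  step 1 ⇒ step 2: ABCBCCCB ⇒ AB·CB·CC·CB·CC·CC·CC·CB
    A ↦ AB
    B ↦ CB
    C ↦ CC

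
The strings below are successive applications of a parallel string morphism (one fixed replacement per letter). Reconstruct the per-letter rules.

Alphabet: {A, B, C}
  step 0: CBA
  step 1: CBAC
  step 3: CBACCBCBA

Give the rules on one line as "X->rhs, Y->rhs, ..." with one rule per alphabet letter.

  step 0 ⇒ step 1: CBA ⇒ CB·A·C
    A ↦ C
    B ↦ A
    C ↦ CB

A->C, B->A, C->CB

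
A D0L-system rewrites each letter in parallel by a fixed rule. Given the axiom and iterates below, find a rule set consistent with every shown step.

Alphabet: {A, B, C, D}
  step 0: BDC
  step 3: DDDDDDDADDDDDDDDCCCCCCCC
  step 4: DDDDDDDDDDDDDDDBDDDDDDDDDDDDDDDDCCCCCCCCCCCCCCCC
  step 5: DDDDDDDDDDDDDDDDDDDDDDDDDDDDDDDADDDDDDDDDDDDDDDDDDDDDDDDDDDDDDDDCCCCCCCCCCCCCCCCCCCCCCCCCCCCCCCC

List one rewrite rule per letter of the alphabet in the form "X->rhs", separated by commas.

  step 4 ⇒ step 5: DDDDDDDDDDDDDDDBDDDDDDDDDDDDDDDDCCCCCCCCCCCCCCCC ⇒ DD·DD·DD·DD·DD·DD·DD·DD·DD·DD·DD·DD·DD·DD·DD·DA·DD·DD·DD·DD·DD·DD·DD·DD·DD·DD·DD·DD·DD·DD·DD·DD·CC·CC·CC·CC·CC·CC·CC·CC·CC·CC·CC·CC·CC·CC·CC·CC
    B ↦ DA
    C ↦ CC
    D ↦ DD
  step 3 ⇒ step 4: DDDDDDDADDDDDDDDCCCCCCCC ⇒ DD·DD·DD·DD·DD·DD·DD·DB·DD·DD·DD·DD·DD·DD·DD·DD·CC·CC·CC·CC·CC·CC·CC·CC
    A ↦ DB

A->DB, B->DA, C->CC, D->DD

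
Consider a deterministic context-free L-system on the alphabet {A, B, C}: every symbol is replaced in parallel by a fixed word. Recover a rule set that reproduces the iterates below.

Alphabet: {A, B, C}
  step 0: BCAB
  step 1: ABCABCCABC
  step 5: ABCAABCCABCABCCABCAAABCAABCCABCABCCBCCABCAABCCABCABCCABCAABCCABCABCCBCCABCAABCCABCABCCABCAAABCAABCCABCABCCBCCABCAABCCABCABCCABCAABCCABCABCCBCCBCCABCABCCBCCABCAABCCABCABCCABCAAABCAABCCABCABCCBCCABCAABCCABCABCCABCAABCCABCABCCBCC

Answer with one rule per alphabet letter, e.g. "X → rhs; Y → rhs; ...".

  step 0 ⇒ step 1: BCAB ⇒ ABC·A·BCC·ABC
    A ↦ BCC
    B ↦ ABC
    C ↦ A

A->BCC, B->ABC, C->A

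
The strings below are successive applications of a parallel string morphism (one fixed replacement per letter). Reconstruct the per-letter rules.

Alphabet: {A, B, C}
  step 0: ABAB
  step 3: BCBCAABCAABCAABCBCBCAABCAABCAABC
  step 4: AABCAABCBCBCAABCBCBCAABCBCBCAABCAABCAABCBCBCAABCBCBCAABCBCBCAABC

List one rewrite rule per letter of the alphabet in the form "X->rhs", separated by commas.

A->BC, B->AA, C->BC

  step 3 ⇒ step 4: BCBCAABCAABCAABCBCBCAABCAABCAABC ⇒ AA·BC·AA·BC·BC·BC·AA·BC·BC·BC·AA·BC·BC·BC·AA·BC·AA·BC·AA·BC·BC·BC·AA·BC·BC·BC·AA·BC·BC·BC·AA·BC
    A ↦ BC
    B ↦ AA
    C ↦ BC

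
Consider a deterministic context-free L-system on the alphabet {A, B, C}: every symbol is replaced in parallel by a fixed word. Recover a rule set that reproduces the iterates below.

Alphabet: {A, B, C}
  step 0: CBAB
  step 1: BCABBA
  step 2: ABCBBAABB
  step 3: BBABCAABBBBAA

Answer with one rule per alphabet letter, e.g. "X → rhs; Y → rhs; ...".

A->BB, B->A, C->BC

  step 2 ⇒ step 3: ABCBBAABB ⇒ BB·A·BC·A·A·BB·BB·A·A
    A ↦ BB
    B ↦ A
    C ↦ BC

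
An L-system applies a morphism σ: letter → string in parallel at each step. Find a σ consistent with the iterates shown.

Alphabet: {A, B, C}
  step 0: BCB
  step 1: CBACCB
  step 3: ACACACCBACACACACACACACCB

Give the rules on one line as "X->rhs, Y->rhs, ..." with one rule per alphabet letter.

A->AC, B->CB, C->AC

  step 0 ⇒ step 1: BCB ⇒ CB·AC·CB
    B ↦ CB
    C ↦ AC
    A ↦ AC  (constrained at step 1)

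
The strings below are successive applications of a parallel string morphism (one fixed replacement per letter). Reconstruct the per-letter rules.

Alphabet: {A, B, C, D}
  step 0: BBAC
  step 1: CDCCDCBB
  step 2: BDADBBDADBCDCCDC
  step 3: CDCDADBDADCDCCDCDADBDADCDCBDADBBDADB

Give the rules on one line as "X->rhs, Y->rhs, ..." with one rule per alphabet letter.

A->B, B->CDC, C->B, D->DAD

  step 2 ⇒ step 3: BDADBBDADBCDCCDC ⇒ CDC·DAD·B·DAD·CDC·CDC·DAD·B·DAD·CDC·B·DAD·B·B·DAD·B
    A ↦ B
    B ↦ CDC
    C ↦ B
    D ↦ DAD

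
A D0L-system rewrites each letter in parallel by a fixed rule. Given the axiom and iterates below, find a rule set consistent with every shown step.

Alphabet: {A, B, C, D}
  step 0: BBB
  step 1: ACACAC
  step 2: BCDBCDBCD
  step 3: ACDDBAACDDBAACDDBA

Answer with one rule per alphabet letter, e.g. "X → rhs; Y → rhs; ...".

  step 2 ⇒ step 3: BCDBCDBCD ⇒ AC·D·DBA·AC·D·DBA·AC·D·DBA
    B ↦ AC
    C ↦ D
    D ↦ DBA
  step 1 ⇒ step 2: ACACAC ⇒ BC·D·BC·D·BC·D
    A ↦ BC

A->BC, B->AC, C->D, D->DBA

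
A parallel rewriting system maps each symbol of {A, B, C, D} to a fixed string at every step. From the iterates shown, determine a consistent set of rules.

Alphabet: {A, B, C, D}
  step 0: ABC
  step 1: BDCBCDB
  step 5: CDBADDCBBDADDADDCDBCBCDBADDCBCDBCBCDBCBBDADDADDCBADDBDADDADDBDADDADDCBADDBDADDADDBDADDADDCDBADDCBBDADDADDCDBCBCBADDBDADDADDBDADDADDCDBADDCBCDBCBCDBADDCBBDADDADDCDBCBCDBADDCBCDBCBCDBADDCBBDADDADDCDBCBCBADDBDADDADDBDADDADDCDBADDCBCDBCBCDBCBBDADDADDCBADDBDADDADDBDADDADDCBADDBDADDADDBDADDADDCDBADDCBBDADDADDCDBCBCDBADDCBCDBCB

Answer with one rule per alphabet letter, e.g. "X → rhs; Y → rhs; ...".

A->BD, B->CB, C->CDB, D->ADD

  step 0 ⇒ step 1: ABC ⇒ BD·CB·CDB
    A ↦ BD
    B ↦ CB
    C ↦ CDB
    D ↦ ADD  (constrained at step 1)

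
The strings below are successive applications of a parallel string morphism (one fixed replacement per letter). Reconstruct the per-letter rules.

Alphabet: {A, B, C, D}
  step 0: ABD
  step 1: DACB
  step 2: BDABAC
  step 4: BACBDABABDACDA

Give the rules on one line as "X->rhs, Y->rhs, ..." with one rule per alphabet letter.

A->DA, B->C, C->BA, D->B

  step 1 ⇒ step 2: DACB ⇒ B·DA·BA·C
    A ↦ DA
    B ↦ C
    C ↦ BA
    D ↦ B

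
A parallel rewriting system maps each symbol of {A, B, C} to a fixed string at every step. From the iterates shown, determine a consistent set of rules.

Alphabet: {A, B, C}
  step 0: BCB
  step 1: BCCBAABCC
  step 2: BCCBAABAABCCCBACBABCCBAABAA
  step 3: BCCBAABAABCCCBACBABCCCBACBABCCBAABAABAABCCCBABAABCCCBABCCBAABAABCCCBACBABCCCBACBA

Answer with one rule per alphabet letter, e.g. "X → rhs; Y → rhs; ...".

A->CBA, B->BCC, C->BAA

  step 2 ⇒ step 3: BCCBAABAABCCCBACBABCCBAABAA ⇒ BCC·BAA·BAA·BCC·CBA·CBA·BCC·CBA·CBA·BCC·BAA·BAA·BAA·BCC·CBA·BAA·BCC·CBA·BCC·BAA·BAA·BCC·CBA·CBA·BCC·CBA·CBA
    A ↦ CBA
    B ↦ BCC
    C ↦ BAA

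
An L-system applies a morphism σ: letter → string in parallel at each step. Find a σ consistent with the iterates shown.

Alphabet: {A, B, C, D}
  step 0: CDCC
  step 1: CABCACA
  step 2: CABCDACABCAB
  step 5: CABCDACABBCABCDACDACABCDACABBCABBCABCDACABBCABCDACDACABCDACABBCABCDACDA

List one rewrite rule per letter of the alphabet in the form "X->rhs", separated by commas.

A->B, B->CDA, C->CA, D->B

  step 1 ⇒ step 2: CABCACA ⇒ CA·B·CDA·CA·B·CA·B
    A ↦ B
    B ↦ CDA
    C ↦ CA
  step 0 ⇒ step 1: CDCC ⇒ CA·B·CA·CA
    D ↦ B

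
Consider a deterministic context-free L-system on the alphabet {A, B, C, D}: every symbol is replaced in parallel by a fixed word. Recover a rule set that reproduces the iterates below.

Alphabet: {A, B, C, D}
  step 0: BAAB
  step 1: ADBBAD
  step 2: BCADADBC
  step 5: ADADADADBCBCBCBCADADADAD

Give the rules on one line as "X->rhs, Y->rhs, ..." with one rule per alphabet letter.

A->B, B->AD, C->AD, D->C

  step 1 ⇒ step 2: ADBBAD ⇒ B·C·AD·AD·B·C
    A ↦ B
    B ↦ AD
    D ↦ C
    C ↦ AD  (constrained at step 2)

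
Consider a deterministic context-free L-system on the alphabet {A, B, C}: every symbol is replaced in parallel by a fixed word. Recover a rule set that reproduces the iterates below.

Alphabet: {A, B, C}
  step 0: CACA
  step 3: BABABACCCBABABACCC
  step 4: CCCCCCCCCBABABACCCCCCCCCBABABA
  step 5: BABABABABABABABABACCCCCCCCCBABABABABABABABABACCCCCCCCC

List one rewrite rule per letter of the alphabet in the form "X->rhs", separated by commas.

  step 4 ⇒ step 5: CCCCCCCCCBABABACCCCCCCCCBABABA ⇒ BA·BA·BA·BA·BA·BA·BA·BA·BA·CC·C·CC·C·CC·C·BA·BA·BA·BA·BA·BA·BA·BA·BA·CC·C·CC·C·CC·C
    A ↦ C
    B ↦ CC
    C ↦ BA

A->C, B->CC, C->BA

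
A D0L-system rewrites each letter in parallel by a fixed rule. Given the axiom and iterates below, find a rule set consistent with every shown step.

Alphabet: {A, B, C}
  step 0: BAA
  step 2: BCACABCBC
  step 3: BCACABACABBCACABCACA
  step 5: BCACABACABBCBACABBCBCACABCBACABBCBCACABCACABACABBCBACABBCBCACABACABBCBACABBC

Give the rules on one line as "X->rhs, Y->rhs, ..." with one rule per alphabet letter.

  step 2 ⇒ step 3: BCACABCBC ⇒ BC·ACA·B·ACA·B·BC·ACA·BC·ACA
    A ↦ B
    B ↦ BC
    C ↦ ACA

A->B, B->BC, C->ACA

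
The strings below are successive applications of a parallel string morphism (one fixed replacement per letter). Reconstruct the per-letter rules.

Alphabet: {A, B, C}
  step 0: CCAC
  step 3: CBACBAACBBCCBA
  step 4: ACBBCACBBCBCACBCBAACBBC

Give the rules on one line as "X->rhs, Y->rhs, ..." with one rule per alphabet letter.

  step 3 ⇒ step 4: CBACBAACBBCCBA ⇒ A·CB·BC·A·CB·BC·BC·A·CB·CB·A·A·CB·BC
    A ↦ BC
    B ↦ CB
    C ↦ A

A->BC, B->CB, C->A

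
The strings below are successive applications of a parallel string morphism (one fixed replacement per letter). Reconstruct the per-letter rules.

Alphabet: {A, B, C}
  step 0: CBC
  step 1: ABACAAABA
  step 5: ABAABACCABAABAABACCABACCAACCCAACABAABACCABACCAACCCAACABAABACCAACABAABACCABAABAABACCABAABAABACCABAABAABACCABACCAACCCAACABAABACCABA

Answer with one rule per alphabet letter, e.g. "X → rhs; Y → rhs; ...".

A->C, B->CAA, C->ABA

  step 0 ⇒ step 1: CBC ⇒ ABA·CAA·ABA
    B ↦ CAA
    C ↦ ABA
    A ↦ C  (constrained at step 1)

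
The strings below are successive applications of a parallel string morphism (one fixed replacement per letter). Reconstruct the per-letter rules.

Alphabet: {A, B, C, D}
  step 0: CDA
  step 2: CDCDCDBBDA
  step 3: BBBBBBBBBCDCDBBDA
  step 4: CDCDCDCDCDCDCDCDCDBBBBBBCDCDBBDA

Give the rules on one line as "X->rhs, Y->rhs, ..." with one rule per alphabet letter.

A->DA, B->CD, C->B, D->BB

  step 3 ⇒ step 4: BBBBBBBBBCDCDBBDA ⇒ CD·CD·CD·CD·CD·CD·CD·CD·CD·B·BB·B·BB·CD·CD·BB·DA
    A ↦ DA
    B ↦ CD
    C ↦ B
    D ↦ BB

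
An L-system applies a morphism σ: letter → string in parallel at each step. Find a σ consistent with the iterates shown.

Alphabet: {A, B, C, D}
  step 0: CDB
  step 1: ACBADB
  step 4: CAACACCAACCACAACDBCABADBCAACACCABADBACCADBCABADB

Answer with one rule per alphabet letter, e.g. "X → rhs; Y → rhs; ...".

  step 0 ⇒ step 1: CDB ⇒ AC·BA·DB
    B ↦ DB
    C ↦ AC
    D ↦ BA
    A ↦ CA  (constrained at step 1)

A->CA, B->DB, C->AC, D->BA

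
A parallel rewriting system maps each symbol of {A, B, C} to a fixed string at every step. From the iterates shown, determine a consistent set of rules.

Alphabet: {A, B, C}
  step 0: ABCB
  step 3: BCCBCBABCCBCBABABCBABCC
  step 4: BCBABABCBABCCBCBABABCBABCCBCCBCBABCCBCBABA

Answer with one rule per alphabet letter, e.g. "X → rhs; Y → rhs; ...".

  step 3 ⇒ step 4: BCCBCBABCCBCBABABCBABCC ⇒ BC·BA·BA·BC·BA·BC·C·BC·BA·BA·BC·BA·BC·C·BC·C·BC·BA·BC·C·BC·BA·BA
    A ↦ C
    B ↦ BC
    C ↦ BA

A->C, B->BC, C->BA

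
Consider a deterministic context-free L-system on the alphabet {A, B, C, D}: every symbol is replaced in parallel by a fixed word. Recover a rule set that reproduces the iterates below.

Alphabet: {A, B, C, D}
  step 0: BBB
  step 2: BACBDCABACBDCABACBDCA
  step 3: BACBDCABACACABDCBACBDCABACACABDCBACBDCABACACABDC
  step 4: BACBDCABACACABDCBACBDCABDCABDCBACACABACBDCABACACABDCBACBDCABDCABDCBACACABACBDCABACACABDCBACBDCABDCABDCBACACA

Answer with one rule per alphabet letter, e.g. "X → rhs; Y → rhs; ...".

A->BDC, B->BAC, C->A, D->AC

  step 3 ⇒ step 4: BACBDCABACACABDCBACBDCABACACABDCBACBDCABACACABDC ⇒ BAC·BDC·A·BAC·AC·A·BDC·BAC·BDC·A·BDC·A·BDC·BAC·AC·A·BAC·BDC·A·BAC·AC·A·BDC·BAC·BDC·A·BDC·A·BDC·BAC·AC·A·BAC·BDC·A·BAC·AC·A·BDC·BAC·BDC·A·BDC·A·BDC·BAC·AC·A
    A ↦ BDC
    B ↦ BAC
    C ↦ A
    D ↦ AC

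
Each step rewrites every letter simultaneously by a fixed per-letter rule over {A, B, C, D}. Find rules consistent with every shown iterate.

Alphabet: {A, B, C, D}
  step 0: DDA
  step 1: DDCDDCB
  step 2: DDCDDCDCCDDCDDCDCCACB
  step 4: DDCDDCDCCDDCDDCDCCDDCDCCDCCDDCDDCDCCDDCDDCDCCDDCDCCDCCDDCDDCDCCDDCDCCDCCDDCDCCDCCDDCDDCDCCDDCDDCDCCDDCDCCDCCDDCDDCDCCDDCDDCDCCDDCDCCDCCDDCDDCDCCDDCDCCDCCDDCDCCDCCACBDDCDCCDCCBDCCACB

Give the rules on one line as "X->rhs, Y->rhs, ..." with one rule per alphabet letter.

A->B, B->ACB, C->DCC, D->DDC

  step 1 ⇒ step 2: DDCDDCB ⇒ DDC·DDC·DCC·DDC·DDC·DCC·ACB
    B ↦ ACB
    C ↦ DCC
    D ↦ DDC
  step 0 ⇒ step 1: DDA ⇒ DDC·DDC·B
    A ↦ B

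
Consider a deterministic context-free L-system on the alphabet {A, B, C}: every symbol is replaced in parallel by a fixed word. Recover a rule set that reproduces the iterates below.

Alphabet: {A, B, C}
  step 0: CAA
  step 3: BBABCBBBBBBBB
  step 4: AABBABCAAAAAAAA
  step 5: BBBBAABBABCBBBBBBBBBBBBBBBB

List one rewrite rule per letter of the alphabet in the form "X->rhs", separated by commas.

A->BB, B->A, C->BC

  step 4 ⇒ step 5: AABBABCAAAAAAAA ⇒ BB·BB·A·A·BB·A·BC·BB·BB·BB·BB·BB·BB·BB·BB
    A ↦ BB
    B ↦ A
    C ↦ BC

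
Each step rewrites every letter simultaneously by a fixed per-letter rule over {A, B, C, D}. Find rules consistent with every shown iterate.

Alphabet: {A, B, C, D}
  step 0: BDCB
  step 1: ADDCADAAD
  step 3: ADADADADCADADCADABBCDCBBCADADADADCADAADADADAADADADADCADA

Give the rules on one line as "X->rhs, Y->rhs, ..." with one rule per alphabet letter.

A->BBC, B->AD, C->ADA, D->DC

  step 0 ⇒ step 1: BDCB ⇒ AD·DC·ADA·AD
    B ↦ AD
    C ↦ ADA
    D ↦ DC
    A ↦ BBC  (constrained at step 1)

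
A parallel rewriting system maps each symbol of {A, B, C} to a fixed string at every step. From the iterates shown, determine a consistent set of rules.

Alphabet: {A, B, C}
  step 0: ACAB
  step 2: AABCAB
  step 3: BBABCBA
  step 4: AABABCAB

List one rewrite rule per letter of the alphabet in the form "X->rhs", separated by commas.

A->B, B->A, C->BC

  step 3 ⇒ step 4: BBABCBA ⇒ A·A·B·A·BC·A·B
    A ↦ B
    B ↦ A
    C ↦ BC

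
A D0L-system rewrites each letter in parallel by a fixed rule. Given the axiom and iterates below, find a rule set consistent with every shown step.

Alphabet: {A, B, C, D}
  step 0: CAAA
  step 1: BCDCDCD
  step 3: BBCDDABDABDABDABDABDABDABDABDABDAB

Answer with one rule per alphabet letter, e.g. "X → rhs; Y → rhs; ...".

A->CD, B->DAB, C->B, D->BB

  step 0 ⇒ step 1: CAAA ⇒ B·CD·CD·CD
    A ↦ CD
    C ↦ B
    B ↦ DAB  (constrained at step 1)
    D ↦ BB  (constrained at step 1)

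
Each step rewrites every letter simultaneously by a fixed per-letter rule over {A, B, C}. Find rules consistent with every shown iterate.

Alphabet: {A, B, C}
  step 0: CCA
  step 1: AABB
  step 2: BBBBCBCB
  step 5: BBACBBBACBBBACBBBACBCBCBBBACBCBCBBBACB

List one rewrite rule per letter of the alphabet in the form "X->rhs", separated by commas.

  step 1 ⇒ step 2: AABB ⇒ BB·BB·CB·CB
    A ↦ BB
    B ↦ CB
  step 0 ⇒ step 1: CCA ⇒ A·A·BB
    C ↦ A

A->BB, B->CB, C->A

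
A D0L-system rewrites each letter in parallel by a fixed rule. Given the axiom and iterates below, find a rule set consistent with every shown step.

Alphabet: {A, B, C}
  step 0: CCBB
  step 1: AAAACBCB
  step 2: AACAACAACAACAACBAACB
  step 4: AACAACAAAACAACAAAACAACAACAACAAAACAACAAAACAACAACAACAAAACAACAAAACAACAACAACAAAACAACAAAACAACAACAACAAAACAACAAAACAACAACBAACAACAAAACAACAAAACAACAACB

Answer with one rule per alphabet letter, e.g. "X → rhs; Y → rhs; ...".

  step 1 ⇒ step 2: AAAACBCB ⇒ AAC·AAC·AAC·AAC·AA·CB·AA·CB
    A ↦ AAC
    B ↦ CB
    C ↦ AA

A->AAC, B->CB, C->AA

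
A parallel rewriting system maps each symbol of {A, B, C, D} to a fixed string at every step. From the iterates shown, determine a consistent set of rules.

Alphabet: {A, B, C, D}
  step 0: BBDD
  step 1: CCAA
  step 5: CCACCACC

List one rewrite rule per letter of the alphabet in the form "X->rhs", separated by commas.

A->DB, B->C, C->B, D->A

  step 0 ⇒ step 1: BBDD ⇒ C·C·A·A
    B ↦ C
    D ↦ A
    A ↦ DB  (constrained at step 1)
    C ↦ B  (constrained at step 1)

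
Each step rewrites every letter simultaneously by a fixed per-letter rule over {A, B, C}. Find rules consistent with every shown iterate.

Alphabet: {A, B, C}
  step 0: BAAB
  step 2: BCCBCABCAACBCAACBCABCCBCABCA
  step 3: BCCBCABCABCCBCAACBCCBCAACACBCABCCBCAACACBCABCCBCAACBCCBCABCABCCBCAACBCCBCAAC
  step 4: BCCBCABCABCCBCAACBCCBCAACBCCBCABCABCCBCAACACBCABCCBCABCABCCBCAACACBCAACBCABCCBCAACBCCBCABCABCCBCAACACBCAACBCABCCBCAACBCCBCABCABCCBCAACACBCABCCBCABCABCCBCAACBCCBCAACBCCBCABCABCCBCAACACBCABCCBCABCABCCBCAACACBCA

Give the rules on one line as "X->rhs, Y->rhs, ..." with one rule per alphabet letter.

A->AC, B->BCC, C->BCA

  step 3 ⇒ step 4: BCCBCABCABCCBCAACBCCBCAACACBCABCCBCAACACBCABCCBCAACBCCBCABCABCCBCAACBCCBCAAC ⇒ BCC·BCA·BCA·BCC·BCA·AC·BCC·BCA·AC·BCC·BCA·BCA·BCC·BCA·AC·AC·BCA·BCC·BCA·BCA·BCC·BCA·AC·AC·BCA·AC·BCA·BCC·BCA·AC·BCC·BCA·BCA·BCC·BCA·AC·AC·BCA·AC·BCA·BCC·BCA·AC·BCC·BCA·BCA·BCC·BCA·AC·AC·BCA·BCC·BCA·BCA·BCC·BCA·AC·BCC·BCA·AC·BCC·BCA·BCA·BCC·BCA·AC·AC·BCA·BCC·BCA·BCA·BCC·BCA·AC·AC·BCA
    A ↦ AC
    B ↦ BCC
    C ↦ BCA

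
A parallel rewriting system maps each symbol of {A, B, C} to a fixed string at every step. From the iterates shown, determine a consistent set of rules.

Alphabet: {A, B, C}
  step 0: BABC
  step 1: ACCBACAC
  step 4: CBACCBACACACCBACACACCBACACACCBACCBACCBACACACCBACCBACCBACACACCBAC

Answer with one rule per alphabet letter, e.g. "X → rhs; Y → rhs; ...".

A->CB, B->AC, C->AC

  step 0 ⇒ step 1: BABC ⇒ AC·CB·AC·AC
    A ↦ CB
    B ↦ AC
    C ↦ AC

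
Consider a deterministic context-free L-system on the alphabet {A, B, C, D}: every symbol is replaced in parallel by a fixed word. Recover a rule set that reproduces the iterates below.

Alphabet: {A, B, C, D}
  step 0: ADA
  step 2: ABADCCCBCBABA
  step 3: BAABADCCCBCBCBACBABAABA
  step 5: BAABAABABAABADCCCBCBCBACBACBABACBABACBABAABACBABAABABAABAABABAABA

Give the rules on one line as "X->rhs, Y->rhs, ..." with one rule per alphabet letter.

  step 2 ⇒ step 3: ABADCCCBCBABA ⇒ BA·A·BA·DCC·CB·CB·CB·A·CB·A·BA·A·BA
    A ↦ BA
    B ↦ A
    C ↦ CB
    D ↦ DCC

A->BA, B->A, C->CB, D->DCC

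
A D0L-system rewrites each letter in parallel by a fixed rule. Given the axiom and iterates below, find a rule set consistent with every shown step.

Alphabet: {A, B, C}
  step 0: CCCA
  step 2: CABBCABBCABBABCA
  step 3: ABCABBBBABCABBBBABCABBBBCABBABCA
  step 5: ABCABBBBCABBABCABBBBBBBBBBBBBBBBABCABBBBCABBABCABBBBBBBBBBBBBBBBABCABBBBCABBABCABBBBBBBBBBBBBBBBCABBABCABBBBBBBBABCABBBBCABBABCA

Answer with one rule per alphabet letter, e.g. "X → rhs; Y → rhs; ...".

  step 2 ⇒ step 3: CABBCABBCABBABCA ⇒ AB·CA·BB·BB·AB·CA·BB·BB·AB·CA·BB·BB·CA·BB·AB·CA
    A ↦ CA
    B ↦ BB
    C ↦ AB

A->CA, B->BB, C->AB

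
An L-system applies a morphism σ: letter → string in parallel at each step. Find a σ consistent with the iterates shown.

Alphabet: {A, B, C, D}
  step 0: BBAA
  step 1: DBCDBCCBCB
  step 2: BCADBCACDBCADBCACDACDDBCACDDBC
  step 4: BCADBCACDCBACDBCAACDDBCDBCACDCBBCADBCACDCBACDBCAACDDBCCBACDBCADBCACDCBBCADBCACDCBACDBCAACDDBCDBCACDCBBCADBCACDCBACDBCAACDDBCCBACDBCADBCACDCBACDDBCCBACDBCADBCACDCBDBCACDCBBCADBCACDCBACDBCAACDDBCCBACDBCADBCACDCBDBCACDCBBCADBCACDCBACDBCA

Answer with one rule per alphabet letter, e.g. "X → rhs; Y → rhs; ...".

  step 1 ⇒ step 2: DBCDBCCBCB ⇒ BCA·DBC·ACD·BCA·DBC·ACD·ACD·DBC·ACD·DBC
    B ↦ DBC
    C ↦ ACD
    D ↦ BCA
  step 0 ⇒ step 1: BBAA ⇒ DBC·DBC·CB·CB
    A ↦ CB

A->CB, B->DBC, C->ACD, D->BCA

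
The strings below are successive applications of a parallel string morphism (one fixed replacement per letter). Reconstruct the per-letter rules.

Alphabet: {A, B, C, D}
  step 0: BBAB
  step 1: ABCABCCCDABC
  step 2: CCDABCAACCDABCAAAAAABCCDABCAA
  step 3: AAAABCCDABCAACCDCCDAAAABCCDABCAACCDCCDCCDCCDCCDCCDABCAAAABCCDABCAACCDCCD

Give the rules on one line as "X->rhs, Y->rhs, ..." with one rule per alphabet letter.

  step 2 ⇒ step 3: CCDABCAACCDABCAAAAAABCCDABCAA ⇒ AA·AA·B·CCD·ABC·AA·CCD·CCD·AA·AA·B·CCD·ABC·AA·CCD·CCD·CCD·CCD·CCD·CCD·ABC·AA·AA·B·CCD·ABC·AA·CCD·CCD
    A ↦ CCD
    B ↦ ABC
    C ↦ AA
    D ↦ B

A->CCD, B->ABC, C->AA, D->B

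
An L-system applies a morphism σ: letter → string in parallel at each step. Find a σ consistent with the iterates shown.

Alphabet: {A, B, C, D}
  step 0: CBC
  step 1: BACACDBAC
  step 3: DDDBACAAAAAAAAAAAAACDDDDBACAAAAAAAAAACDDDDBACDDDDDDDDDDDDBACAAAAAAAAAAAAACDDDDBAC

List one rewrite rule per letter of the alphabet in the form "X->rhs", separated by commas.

  step 0 ⇒ step 1: CBC ⇒ BAC·ACD·BAC
    B ↦ ACD
    C ↦ BAC
    A ↦ DDD  (constrained at step 1)
    D ↦ AAA  (constrained at step 1)

A->DDD, B->ACD, C->BAC, D->AAA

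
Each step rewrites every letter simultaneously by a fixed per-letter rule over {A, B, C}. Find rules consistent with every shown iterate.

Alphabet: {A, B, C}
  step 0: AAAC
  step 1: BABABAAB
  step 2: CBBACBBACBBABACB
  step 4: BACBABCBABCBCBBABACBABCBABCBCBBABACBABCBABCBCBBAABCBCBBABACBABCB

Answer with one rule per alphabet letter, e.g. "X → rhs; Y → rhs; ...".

  step 1 ⇒ step 2: BABABAAB ⇒ CB·BA·CB·BA·CB·BA·BA·CB
    A ↦ BA
    B ↦ CB
  step 0 ⇒ step 1: AAAC ⇒ BA·BA·BA·AB
    C ↦ AB

A->BA, B->CB, C->AB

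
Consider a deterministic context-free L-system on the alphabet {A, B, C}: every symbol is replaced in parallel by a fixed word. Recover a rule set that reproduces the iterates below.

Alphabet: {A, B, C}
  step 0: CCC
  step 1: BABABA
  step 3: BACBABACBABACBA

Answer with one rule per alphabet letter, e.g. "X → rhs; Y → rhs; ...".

A->BA, B->C, C->BA

  step 0 ⇒ step 1: CCC ⇒ BA·BA·BA
    C ↦ BA
    A ↦ BA  (constrained at step 1)
    B ↦ C  (constrained at step 1)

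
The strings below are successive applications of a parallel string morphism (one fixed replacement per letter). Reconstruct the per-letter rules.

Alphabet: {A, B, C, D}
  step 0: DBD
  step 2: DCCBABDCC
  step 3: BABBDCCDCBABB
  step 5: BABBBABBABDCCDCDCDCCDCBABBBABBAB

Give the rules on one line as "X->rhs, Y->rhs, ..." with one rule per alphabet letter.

  step 2 ⇒ step 3: DCCBABDCC ⇒ BA·B·B·DC·C·DC·BA·B·B
    A ↦ C
    B ↦ DC
    C ↦ B
    D ↦ BA

A->C, B->DC, C->B, D->BA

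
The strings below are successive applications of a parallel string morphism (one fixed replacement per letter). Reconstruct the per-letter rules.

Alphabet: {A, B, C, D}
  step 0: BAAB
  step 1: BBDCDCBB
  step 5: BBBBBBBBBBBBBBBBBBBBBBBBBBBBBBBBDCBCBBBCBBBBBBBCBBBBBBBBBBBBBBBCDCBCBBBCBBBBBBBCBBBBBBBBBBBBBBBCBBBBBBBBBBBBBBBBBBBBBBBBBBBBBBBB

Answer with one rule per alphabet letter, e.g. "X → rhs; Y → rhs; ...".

A->DC, B->BB, C->BC, D->AC

  step 0 ⇒ step 1: BAAB ⇒ BB·DC·DC·BB
    A ↦ DC
    B ↦ BB
    C ↦ BC  (constrained at step 1)
    D ↦ AC  (constrained at step 1)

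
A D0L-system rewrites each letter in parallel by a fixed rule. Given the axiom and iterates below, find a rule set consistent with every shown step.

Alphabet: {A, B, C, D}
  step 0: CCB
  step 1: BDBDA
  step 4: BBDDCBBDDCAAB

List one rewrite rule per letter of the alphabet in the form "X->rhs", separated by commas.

A->DC, B->A, C->BD, D->B

  step 0 ⇒ step 1: CCB ⇒ BD·BD·A
    B ↦ A
    C ↦ BD
    A ↦ DC  (constrained at step 1)
    D ↦ B  (constrained at step 1)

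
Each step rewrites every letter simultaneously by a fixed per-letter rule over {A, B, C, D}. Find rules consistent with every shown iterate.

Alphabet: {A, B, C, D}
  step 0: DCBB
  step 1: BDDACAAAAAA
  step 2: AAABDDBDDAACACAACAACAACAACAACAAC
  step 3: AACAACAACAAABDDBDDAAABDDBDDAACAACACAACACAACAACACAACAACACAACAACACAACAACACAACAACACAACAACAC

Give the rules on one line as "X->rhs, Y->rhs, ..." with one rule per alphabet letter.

  step 2 ⇒ step 3: AAABDDBDDAACACAACAACAACAACAACAAC ⇒ AAC·AAC·AAC·AAA·BDD·BDD·AAA·BDD·BDD·AAC·AAC·AC·AAC·AC·AAC·AAC·AC·AAC·AAC·AC·AAC·AAC·AC·AAC·AAC·AC·AAC·AAC·AC·AAC·AAC·AC
    A ↦ AAC
    B ↦ AAA
    C ↦ AC
    D ↦ BDD

A->AAC, B->AAA, C->AC, D->BDD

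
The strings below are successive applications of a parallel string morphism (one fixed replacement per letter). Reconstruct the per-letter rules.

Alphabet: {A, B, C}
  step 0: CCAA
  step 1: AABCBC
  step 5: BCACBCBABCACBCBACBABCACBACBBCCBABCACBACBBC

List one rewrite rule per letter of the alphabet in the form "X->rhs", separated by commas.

  step 0 ⇒ step 1: CCAA ⇒ A·A·BC·BC
    A ↦ BC
    C ↦ A
    B ↦ CB  (constrained at step 1)

A->BC, B->CB, C->A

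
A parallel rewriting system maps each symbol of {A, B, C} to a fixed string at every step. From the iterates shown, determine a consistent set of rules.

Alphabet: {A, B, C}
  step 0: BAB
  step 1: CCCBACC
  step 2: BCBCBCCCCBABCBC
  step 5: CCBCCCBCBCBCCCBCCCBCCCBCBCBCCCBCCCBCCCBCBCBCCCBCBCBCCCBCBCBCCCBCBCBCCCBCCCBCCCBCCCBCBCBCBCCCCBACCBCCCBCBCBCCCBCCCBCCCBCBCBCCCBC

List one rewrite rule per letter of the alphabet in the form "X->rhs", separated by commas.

A->CBA, B->CC, C->BC

  step 1 ⇒ step 2: CCCBACC ⇒ BC·BC·BC·CC·CBA·BC·BC
    A ↦ CBA
    B ↦ CC
    C ↦ BC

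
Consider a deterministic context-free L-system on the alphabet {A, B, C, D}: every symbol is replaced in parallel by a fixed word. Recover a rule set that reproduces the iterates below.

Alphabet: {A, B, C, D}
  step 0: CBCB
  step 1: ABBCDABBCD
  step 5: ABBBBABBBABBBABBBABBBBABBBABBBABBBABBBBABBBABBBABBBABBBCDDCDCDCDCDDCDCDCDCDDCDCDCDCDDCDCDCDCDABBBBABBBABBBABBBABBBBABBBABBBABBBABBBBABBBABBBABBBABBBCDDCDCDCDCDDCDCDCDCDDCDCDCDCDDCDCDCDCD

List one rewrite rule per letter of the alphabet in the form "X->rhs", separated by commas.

  step 0 ⇒ step 1: CBCB ⇒ ABB·CD·ABB·CD
    B ↦ CD
    C ↦ ABB
    A ↦ DCD  (constrained at step 1)
    D ↦ B  (constrained at step 1)

A->DCD, B->CD, C->ABB, D->B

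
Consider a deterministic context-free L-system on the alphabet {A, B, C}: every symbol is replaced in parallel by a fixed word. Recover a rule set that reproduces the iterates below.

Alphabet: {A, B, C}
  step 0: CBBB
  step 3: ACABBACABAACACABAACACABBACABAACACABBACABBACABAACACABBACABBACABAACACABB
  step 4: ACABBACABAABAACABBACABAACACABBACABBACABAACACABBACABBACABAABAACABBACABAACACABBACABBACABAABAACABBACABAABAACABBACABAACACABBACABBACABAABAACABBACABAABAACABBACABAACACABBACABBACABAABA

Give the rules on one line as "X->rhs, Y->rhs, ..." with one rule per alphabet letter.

  step 3 ⇒ step 4: ACABBACABAACACABAACACABBACABAACACABBACABBACABAACACABBACABBACABAACACABB ⇒ AC·ABB·AC·ABA·ABA·AC·ABB·AC·ABA·AC·AC·ABB·AC·ABB·AC·ABA·AC·AC·ABB·AC·ABB·AC·ABA·ABA·AC·ABB·AC·ABA·AC·AC·ABB·AC·ABB·AC·ABA·ABA·AC·ABB·AC·ABA·ABA·AC·ABB·AC·ABA·AC·AC·ABB·AC·ABB·AC·ABA·ABA·AC·ABB·AC·ABA·ABA·AC·ABB·AC·ABA·AC·AC·ABB·AC·ABB·AC·ABA·ABA
    A ↦ AC
    B ↦ ABA
    C ↦ ABB

A->AC, B->ABA, C->ABB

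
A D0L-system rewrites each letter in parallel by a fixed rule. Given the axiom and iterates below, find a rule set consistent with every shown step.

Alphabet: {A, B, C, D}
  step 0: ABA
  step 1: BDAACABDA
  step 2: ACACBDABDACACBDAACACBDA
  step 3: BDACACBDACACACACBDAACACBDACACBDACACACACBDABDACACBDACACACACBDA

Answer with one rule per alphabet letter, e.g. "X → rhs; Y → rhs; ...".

  step 2 ⇒ step 3: ACACBDABDACACBDAACACBDA ⇒ BDA·CAC·BDA·CAC·ACA·C·BDA·ACA·C·BDA·CAC·BDA·CAC·ACA·C·BDA·BDA·CAC·BDA·CAC·ACA·C·BDA
    A ↦ BDA
    B ↦ ACA
    C ↦ CAC
    D ↦ C

A->BDA, B->ACA, C->CAC, D->C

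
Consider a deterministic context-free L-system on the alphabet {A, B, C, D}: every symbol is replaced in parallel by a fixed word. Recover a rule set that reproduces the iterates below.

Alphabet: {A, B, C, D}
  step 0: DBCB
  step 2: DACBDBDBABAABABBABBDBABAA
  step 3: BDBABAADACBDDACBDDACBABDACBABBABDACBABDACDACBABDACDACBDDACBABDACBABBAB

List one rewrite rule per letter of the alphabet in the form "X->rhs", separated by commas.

  step 2 ⇒ step 3: DACBDBDBABAABABBABBDBABAA ⇒ BD·BAB·AA·DAC·BD·DAC·BD·DAC·BAB·DAC·BAB·BAB·DAC·BAB·DAC·DAC·BAB·DAC·DAC·BD·DAC·BAB·DAC·BAB·BAB
    A ↦ BAB
    B ↦ DAC
    C ↦ AA
    D ↦ BD

A->BAB, B->DAC, C->AA, D->BD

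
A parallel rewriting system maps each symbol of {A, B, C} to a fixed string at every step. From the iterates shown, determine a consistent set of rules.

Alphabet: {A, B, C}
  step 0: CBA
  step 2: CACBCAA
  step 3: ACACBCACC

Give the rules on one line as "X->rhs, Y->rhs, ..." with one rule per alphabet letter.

  step 2 ⇒ step 3: CACBCAA ⇒ A·C·A·CBC·A·C·C
    A ↦ C
    B ↦ CBC
    C ↦ A

A->C, B->CBC, C->A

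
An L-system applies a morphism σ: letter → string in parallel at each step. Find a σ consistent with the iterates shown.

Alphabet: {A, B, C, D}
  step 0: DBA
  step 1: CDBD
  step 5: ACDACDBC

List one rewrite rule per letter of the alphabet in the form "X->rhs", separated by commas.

A->D, B->DB, C->A, D->C

  step 0 ⇒ step 1: DBA ⇒ C·DB·D
    A ↦ D
    B ↦ DB
    D ↦ C
    C ↦ A  (constrained at step 1)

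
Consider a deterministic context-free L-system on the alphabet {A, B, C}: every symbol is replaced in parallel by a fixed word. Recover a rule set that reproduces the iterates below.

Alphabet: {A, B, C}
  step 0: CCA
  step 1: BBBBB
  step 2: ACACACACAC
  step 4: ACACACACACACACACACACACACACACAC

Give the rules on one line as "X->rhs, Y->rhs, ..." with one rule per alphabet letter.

A->B, B->AC, C->BB

  step 1 ⇒ step 2: BBBBB ⇒ AC·AC·AC·AC·AC
    B ↦ AC
  step 0 ⇒ step 1: CCA ⇒ BB·BB·B
    A ↦ B
  step 0 ⇒ step 1: CCA ⇒ BB·BB·B
    C ↦ BB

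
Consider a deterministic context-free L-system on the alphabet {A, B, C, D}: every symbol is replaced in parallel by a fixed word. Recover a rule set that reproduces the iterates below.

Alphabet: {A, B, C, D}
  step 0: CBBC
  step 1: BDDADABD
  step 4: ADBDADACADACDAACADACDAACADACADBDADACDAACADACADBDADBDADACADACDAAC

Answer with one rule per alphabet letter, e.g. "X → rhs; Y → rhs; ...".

A->AD, B->DA, C->BD, D->AC

  step 0 ⇒ step 1: CBBC ⇒ BD·DA·DA·BD
    B ↦ DA
    C ↦ BD
    A ↦ AD  (constrained at step 1)
    D ↦ AC  (constrained at step 1)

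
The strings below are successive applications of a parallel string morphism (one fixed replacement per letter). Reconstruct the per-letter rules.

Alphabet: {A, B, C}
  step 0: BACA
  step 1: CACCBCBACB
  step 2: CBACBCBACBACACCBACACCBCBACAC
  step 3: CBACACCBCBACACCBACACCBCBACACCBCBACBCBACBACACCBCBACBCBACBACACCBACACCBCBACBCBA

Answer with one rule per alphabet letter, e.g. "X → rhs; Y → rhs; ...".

A->CB, B->CAC, C->CBA

  step 2 ⇒ step 3: CBACBCBACBACACCBACACCBCBACAC ⇒ CBA·CAC·CB·CBA·CAC·CBA·CAC·CB·CBA·CAC·CB·CBA·CB·CBA·CBA·CAC·CB·CBA·CB·CBA·CBA·CAC·CBA·CAC·CB·CBA·CB·CBA
    A ↦ CB
    B ↦ CAC
    C ↦ CBA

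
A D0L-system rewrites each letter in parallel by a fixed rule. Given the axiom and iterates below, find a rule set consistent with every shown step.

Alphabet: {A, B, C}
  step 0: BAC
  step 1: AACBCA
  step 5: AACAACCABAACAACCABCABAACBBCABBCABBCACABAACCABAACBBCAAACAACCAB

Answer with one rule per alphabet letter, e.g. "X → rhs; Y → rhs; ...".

  step 0 ⇒ step 1: BAC ⇒ AAC·B·CA
    A ↦ B
    B ↦ AAC
    C ↦ CA

A->B, B->AAC, C->CA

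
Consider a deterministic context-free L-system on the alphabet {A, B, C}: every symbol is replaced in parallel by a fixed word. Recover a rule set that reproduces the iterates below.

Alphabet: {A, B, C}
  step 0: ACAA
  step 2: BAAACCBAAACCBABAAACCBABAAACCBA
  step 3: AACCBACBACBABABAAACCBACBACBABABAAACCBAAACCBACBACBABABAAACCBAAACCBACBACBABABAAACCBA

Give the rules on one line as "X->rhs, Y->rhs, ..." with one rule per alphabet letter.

A->CBA, B->AAC, C->BA

  step 2 ⇒ step 3: BAAACCBAAACCBABAAACCBABAAACCBA ⇒ AAC·CBA·CBA·CBA·BA·BA·AAC·CBA·CBA·CBA·BA·BA·AAC·CBA·AAC·CBA·CBA·CBA·BA·BA·AAC·CBA·AAC·CBA·CBA·CBA·BA·BA·AAC·CBA
    A ↦ CBA
    B ↦ AAC
    C ↦ BA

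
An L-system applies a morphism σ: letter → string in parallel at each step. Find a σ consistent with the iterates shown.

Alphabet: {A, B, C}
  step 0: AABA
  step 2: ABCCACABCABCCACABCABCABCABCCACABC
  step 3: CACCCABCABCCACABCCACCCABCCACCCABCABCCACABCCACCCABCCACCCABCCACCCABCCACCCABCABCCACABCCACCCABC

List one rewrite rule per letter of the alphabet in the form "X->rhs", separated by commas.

  step 2 ⇒ step 3: ABCCACABCABCCACABCABCABCABCCACABC ⇒ CAC·CC·ABC·ABC·CAC·ABC·CAC·CC·ABC·CAC·CC·ABC·ABC·CAC·ABC·CAC·CC·ABC·CAC·CC·ABC·CAC·CC·ABC·CAC·CC·ABC·ABC·CAC·ABC·CAC·CC·ABC
    A ↦ CAC
    B ↦ CC
    C ↦ ABC

A->CAC, B->CC, C->ABC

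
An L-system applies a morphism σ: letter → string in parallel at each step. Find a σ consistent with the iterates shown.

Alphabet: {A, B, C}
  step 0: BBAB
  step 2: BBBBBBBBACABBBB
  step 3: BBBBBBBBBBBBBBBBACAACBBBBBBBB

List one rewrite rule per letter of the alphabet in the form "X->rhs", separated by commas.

  step 2 ⇒ step 3: BBBBBBBBACABBBB ⇒ BB·BB·BB·BB·BB·BB·BB·BB·AC·A·AC·BB·BB·BB·BB
    A ↦ AC
    B ↦ BB
    C ↦ A

A->AC, B->BB, C->A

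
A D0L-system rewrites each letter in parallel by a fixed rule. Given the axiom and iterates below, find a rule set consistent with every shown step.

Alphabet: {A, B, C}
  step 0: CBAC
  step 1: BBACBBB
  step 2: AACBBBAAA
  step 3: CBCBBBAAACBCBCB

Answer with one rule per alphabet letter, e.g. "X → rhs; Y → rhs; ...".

  step 2 ⇒ step 3: AACBBBAAA ⇒ CB·CB·BB·A·A·A·CB·CB·CB
    A ↦ CB
    B ↦ A
    C ↦ BB

A->CB, B->A, C->BB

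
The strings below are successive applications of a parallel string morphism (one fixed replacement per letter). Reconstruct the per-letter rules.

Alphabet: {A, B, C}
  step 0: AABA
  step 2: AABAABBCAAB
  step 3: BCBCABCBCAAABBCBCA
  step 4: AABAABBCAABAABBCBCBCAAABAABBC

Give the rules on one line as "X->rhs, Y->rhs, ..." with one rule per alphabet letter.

  step 3 ⇒ step 4: BCBCABCBCAAABBCBCA ⇒ A·AB·A·AB·BC·A·AB·A·AB·BC·BC·BC·A·A·AB·A·AB·BC
    A ↦ BC
    B ↦ A
    C ↦ AB

A->BC, B->A, C->AB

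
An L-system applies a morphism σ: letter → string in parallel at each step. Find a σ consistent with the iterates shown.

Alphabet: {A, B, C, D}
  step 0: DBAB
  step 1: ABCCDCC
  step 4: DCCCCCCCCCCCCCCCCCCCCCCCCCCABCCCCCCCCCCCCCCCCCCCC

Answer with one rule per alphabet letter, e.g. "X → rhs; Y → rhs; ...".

A->D, B->CC, C->CC, D->AB

  step 0 ⇒ step 1: DBAB ⇒ AB·CC·D·CC
    A ↦ D
    B ↦ CC
    D ↦ AB
    C ↦ CC  (constrained at step 1)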